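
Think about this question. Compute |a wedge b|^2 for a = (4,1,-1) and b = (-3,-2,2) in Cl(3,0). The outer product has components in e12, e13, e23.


a wedge b = (a1*b2 - a2*b1)*e12 + (a1*b3 - a3*b1)*e13 + (a2*b3 - a3*b2)*e23
e12 coeff: 4*(-2) - 1*(-3) = -8 - (-3) = -5
e13 coeff: 4*2 - (-1)*(-3) = 8 - 3 = 5
e23 coeff: 1*2 - (-1)*(-2) = 2 - 2 = 0
|a wedge b|^2 = (-5)^2 + 5^2 + 0^2
= 25 + 25 + 0
= 50


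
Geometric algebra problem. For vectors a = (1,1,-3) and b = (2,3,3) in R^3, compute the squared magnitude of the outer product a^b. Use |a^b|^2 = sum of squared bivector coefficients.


a wedge b = (a1*b2 - a2*b1)*e12 + (a1*b3 - a3*b1)*e13 + (a2*b3 - a3*b2)*e23
e12 coeff: 1*3 - 1*2 = 3 - 2 = 1
e13 coeff: 1*3 - (-3)*2 = 3 - (-6) = 9
e23 coeff: 1*3 - (-3)*3 = 3 - (-9) = 12
|a wedge b|^2 = 1^2 + 9^2 + 12^2
= 1 + 81 + 144
= 226


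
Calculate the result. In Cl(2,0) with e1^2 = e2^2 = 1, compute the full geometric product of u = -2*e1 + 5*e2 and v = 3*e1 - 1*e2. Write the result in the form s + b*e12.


Expand: (-2*e1 + 5*e2)(3*e1 - 1*e2)
= (-2)*3*e1e1 + (-2)*(-1)*e1e2 + 5*3*e2e1 + 5*(-1)*e2e2
Using e1^2 = e2^2 = 1, e2e1 = -e1e2:
Scalar part s = (-2)*3 + 5*(-1) = -6 + (-5) = -11
Bivector part b = (-2)*(-1) - 5*3 = 2 - 15 = -13
uv = -11 - 13*e12


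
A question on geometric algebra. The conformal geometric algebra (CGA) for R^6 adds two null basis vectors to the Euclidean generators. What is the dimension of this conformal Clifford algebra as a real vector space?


The conformal model of R^6 uses Cl(7,1): the 6 Euclidean generators plus two extra orthogonal generators e+ (e+^2 = +1) and e- (e-^2 = -1), from which the null vectors e0, einf are built.
Number of generators m = 6 + 2 = 8.
dim Cl(p,q) = 2^m = 2^8 = 256


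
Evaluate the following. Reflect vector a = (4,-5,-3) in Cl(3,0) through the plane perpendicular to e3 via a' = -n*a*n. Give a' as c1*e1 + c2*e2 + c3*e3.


Reflection formula: a' = -n*a*n, with n = e3 (unit vector, n^2 = 1).
For reflection through hyperplane perp to e3:
The component along e3 flips sign, others stay.
a = (4, -5, -3)
a' = (4, -5, 3)
a' = 4*e1 - 5*e2 + 3*e3


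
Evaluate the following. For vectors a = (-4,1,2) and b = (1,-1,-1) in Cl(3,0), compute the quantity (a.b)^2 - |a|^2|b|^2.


a . b = (-4)*1 + 1*(-1) + 2*(-1)
= -4 + (-1) + (-2) = -7
|a|^2 = (-4)^2 + 1^2 + 2^2 = 21
|b|^2 = 1^2 + (-1)^2 + (-1)^2 = 3
(a.b)^2 = (-7)^2 = 49
|a|^2 * |b|^2 = 21 * 3 = 63
Result = 49 - 63 = -14


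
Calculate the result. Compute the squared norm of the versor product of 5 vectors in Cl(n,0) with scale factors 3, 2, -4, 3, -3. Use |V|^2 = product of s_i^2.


Each vector v_i has |v_i|^2 = s_i^2
Squared scales: 3^2 = 9, 2^2 = 4, (-4)^2 = 16, 3^2 = 9, (-3)^2 = 9
|V|^2 = 9 * 4 * 16 * 9 * 9
= 46656


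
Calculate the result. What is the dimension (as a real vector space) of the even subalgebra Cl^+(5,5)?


Even subalgebra dimension = 2^(n-1)
n = 5 + 5 = 10
2^(10 - 1) = 2^9 = 512
Verification: sum of C(10,k) for even k = 1 + 45 + 210 + 210 + 45 + 1 = 512
Result = 512


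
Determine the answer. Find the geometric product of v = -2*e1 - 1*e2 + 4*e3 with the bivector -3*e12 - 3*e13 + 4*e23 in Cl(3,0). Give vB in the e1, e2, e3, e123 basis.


vB has grade-1 (vector) and grade-3 (trivector) parts: vB = (v _| B) + (v ^ B).
Vector part <vB>_1:
  e1: -v2*b12 - v3*b13 = -(-1)*(-3) - (4)*(-3) = 9
  e2: v1*b12 - v3*b23 = (-2)*(-3) - (4)*(4) = -10
  e3: v1*b13 + v2*b23 = (-2)*(-3) + (-1)*(4) = 2
Trivector part <vB>_3:
  e123: v1*b23 - v2*b13 + v3*b12 = (-2)*(4) - (-1)*(-3) + (4)*(-3) = -23
vB = 9*e1 - 10*e2 + 2*e3 - 23*e123


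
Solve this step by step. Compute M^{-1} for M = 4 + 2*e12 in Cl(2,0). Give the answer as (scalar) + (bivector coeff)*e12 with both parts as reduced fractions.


M = 4 + 2*e12, where e12^2 = -1.
Since M commutes with its reverse ~M = a - b*e12, M * ~M = a^2 - b^2*e12^2 = a^2 + b^2.
So M^{-1} = ~M / (a^2 + b^2) = (a - b*e12)/(a^2 + b^2).
a^2 + b^2 = 16 + 4 = 20
Scalar part = 4/20 = 1/5
Bivector coeff = -2/20 = -1/10
M^{-1} = 1/5 - 1/10*e12


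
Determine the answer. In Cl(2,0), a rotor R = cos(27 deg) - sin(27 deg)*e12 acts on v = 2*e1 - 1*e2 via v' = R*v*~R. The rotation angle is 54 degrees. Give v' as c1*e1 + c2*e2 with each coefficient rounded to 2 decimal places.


Rotor R = cos(27deg) - sin(27deg)*e12
Rotation angle theta = 2 * 27 = 54 degrees
v' = R*v*~R rotates v by theta.
cos(54deg) = 0.5878, sin(54deg) = 0.8090
v'_1 = 2*cos(54deg) - (-1)*sin(54deg)
= 2*0.5878 - (-1)*0.8090
= 1.98
v'_2 = 2*sin(54deg) + (-1)*cos(54deg)
= 2*0.8090 + (-1)*0.5878
= 1.03
v' = 1.98*e1 + 1.03*e2


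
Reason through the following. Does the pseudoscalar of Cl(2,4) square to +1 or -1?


The pseudoscalar I = e1...e_n (product of all n generators) of Cl(p,q) satisfies I^2 = (-1)^(q + n(n-1)/2).
p = 2, q = 4, n = p + q = 6
n(n-1)/2 = 6 * 5 / 2 = 15
Exponent = q + n(n-1)/2 = 4 + 15 = 19
I^2 = (-1)^19 = -1


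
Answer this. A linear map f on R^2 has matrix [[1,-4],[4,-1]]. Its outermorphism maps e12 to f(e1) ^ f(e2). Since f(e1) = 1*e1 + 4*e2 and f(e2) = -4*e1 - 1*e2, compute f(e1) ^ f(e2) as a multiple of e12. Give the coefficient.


The outermorphism of a linear map f sends e1^e2 to f(e1)^f(e2).
f(e1) = 1*e1 + 4*e2
f(e2) = -4*e1 - 1*e2
f(e1) ^ f(e2) = (1*e1 + 4*e2) ^ (-4*e1 - 1*e2)
= 1*(-1)*e12 + 4*(-4)*e21
= (-1 - (-16))*e12
= 15*e12
Coefficient = 15


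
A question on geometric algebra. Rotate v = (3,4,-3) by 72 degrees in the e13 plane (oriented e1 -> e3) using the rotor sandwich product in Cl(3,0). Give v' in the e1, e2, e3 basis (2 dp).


Rotor R = cos(36deg) - sin(36deg)*e13
Rotation angle theta = 2 * 36 = 72 degrees in the e13 plane (e1 -> e3).
The component perpendicular to the plane (e2) is invariant: v'_2 = v2 = 4.00
cos(72deg) = 0.3090, sin(72deg) = 0.9511
v'_1 = v1*cos(theta) - v3*sin(theta) = 3*0.3090 - (-3)*0.9511 = 3.78
v'_3 = v1*sin(theta) + v3*cos(theta) = 3*0.9511 + (-3)*0.3090 = 1.93
v' = 3.78*e1 + 4.00*e2 + 1.93*e3


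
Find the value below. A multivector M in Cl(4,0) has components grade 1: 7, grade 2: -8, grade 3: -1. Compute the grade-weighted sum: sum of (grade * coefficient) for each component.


Grade-weighted sum = sum of grade_k * coefficient_k
1*7 = 7
2*(-8) = -16
3*(-1) = -3
Total = 7 + (-16) + (-3) = -12


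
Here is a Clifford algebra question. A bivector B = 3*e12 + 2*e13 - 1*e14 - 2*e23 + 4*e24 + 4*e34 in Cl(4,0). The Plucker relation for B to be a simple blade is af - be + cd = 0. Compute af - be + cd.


Plucker relation: af - be + cd
a*f = 3*4 = 12
b*e = 2*4 = 8
c*d = (-1)*(-2) = 2
af - be + cd = 12 - 8 + 2
= 6


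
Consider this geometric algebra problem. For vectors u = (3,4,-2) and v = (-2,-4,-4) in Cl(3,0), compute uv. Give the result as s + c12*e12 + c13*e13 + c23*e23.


In Cl(3,0): e_i^2 = 1, e_ie_j = -e_je_i for i != j.
Scalar part = u . v = 3*(-2) + 4*(-4) + (-2)*(-4)
= -6 + (-16) + 8 = -14
e12 coeff = 3*(-4) - 4*(-2) = -12 - (-8) = -4
e13 coeff = 3*(-4) - (-2)*(-2) = -12 - 4 = -16
e23 coeff = 4*(-4) - (-2)*(-4) = -16 - 8 = -24
uv = -14 - 4*e12 - 16*e13 - 24*e23


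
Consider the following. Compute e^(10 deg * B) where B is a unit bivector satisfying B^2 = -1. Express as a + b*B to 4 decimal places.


For a unit bivector B with B^2 = -1, the exponential series gives
e^(theta*B) = cos(theta) + sin(theta)*B (the GA analogue of Euler's formula).
theta = 10 degrees = 0.174533 rad
cos(10 deg) = 0.9848
sin(10 deg) = 0.1736
exp(theta*B) = 0.9848 + 0.1736*B


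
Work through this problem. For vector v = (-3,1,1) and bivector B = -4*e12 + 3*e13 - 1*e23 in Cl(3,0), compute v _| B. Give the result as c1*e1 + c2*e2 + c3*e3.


Left contraction v _| B = <vB>_1 (grade-1 part of the geometric product vB).
Using e1_|e12 = e2, e2_|e12 = -e1, e1_|e13 = e3, e3_|e13 = -e1, e2_|e23 = e3, e3_|e23 = -e2:
e1 coeff: -v2*b12 - v3*b13 = -(1)*(-4) - (1)*(3) = 1
e2 coeff: v1*b12 - v3*b23 = (-3)*(-4) - (1)*(-1) = 13
e3 coeff: v1*b13 + v2*b23 = (-3)*(3) + (1)*(-1) = -10
v _| B = 1*e1 + 13*e2 - 10*e3


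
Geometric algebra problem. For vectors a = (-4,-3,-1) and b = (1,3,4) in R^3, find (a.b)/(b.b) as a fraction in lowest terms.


Projection coefficient = (a . b) / (b . b)
a . b = (-4)*1 + (-3)*3 + (-1)*4
= -4 + (-9) + (-4) = -17
b . b = 1^2 + 3^2 + 4^2
= 1 + 9 + 16 = 26
Coefficient = -17/26
In lowest terms: -17/26


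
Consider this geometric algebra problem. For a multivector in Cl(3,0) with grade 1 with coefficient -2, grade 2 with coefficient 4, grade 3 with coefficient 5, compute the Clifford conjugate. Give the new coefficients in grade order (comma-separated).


Clifford conjugate sign for grade k: (-1)^(k(k+1)/2)
Grade 1: (-1)^(1*2/2) = (-1)^1 = -1, coeff -2 -> 2
Grade 2: (-1)^(2*3/2) = (-1)^3 = -1, coeff 4 -> -4
Grade 3: (-1)^(3*4/2) = (-1)^6 = 1, coeff 5 -> 5
Conjugated coefficients: 2, -4, 5


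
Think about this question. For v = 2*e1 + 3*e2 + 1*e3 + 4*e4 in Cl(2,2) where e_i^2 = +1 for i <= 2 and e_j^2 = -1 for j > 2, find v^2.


v^2 = sum of c_i^2 * e_i^2
Positive signature terms (e_i^2 = +1): 2^2 + 3^2 = 13
Negative signature terms (e_j^2 = -1): 1^2 + 4^2 = 17
v^2 = 13 - 17 = -4


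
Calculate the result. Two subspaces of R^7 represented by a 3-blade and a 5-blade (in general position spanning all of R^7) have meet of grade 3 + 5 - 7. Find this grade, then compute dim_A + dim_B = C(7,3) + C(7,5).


Meet grade = grade(A) + grade(B) - n
= 3 + 5 - 7 = 1
C(7,3) = 35
C(7,5) = 21
dim_A + dim_B = 35 + 21 = 56


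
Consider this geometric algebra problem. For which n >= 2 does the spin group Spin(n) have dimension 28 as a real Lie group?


dim Spin(n) = dim so(n) = n(n-1)/2.
Solve n(n-1)/2 = 28, i.e. n^2 - n - 56 = 0.
Discriminant = 1 + 8*28 = 225
n = (1 + sqrt(225))/2 = (1 + 15)/2 = 8


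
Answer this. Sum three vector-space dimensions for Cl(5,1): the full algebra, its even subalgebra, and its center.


n = 5 + 1 = 6
Total dim = 2^6 = 64
Even subalgebra dim = 2^5 = 32
n is even, so center dim = 1
Sum = 64 + 32 + 1 = 97


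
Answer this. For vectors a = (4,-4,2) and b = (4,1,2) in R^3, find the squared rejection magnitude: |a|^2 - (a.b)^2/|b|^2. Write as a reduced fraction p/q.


|a|^2 = 4^2 + (-4)^2 + 2^2 = 36
|b|^2 = 4^2 + 1^2 + 2^2 = 21
a . b = 4*4 + (-4)*1 + 2*2 = 16
(a.b)^2 = 16^2 = 256
|rej|^2 = 36 - 256/21
= (756 - 256)/21
= 500/21
In lowest terms: 500/21


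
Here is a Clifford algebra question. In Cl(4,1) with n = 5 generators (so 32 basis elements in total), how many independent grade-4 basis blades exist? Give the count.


Number of grade-k basis blades in Cl(p,q) with n = p + q is C(n, k).
n = 4 + 1 = 5
C(5, 4) = 5! / (4! * 1!)
= 120 / (24 * 1)
= 5


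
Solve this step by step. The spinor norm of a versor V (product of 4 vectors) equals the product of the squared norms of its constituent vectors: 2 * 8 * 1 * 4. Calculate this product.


Spinor norm N(V) = |v1|^2 * |v2|^2 * ... * |v4|^2
= 2 * 8 * 1 * 4
Running product: 2, 16, 16, 64
N(V) = 64


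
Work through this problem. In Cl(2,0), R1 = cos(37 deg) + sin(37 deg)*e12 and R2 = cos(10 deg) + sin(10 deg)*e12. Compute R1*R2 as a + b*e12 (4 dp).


Same-plane rotors commute and their half-angles add:
R1*R2 = cos(a1 + a2) + sin(a1 + a2)*e12.
a1 + a2 = 37 + 10 = 47 deg
cos(47 deg) = 0.6820
sin(47 deg) = 0.7314
R1*R2 = 0.6820 + 0.7314*e12


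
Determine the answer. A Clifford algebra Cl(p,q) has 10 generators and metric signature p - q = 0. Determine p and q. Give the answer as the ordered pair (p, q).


We need p + q = 10 and p - q = 0.
Adding: 2p = 10 + 0 = 10, so p = 5.
Then q = 10 - 5 = 5.
(p, q) = (5, 5)


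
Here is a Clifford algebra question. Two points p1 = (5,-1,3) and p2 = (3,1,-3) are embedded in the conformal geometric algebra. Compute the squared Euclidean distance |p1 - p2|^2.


p1 - p2 = (2, -2, 6)
|p1 - p2|^2 = 2^2 + (-2)^2 + 6^2
= 4 + 4 + 36
= 44


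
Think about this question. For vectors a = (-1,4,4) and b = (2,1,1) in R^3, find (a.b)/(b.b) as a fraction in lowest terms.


Projection coefficient = (a . b) / (b . b)
a . b = (-1)*2 + 4*1 + 4*1
= -2 + 4 + 4 = 6
b . b = 2^2 + 1^2 + 1^2
= 4 + 1 + 1 = 6
Coefficient = 6/6
In lowest terms: 1/1


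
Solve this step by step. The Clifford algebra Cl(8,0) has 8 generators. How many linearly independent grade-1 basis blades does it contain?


Number of grade-k basis blades in Cl(p,q) with n = p + q is C(n, k).
n = 8 + 0 = 8
C(8, 1) = 8! / (1! * 7!)
= 40320 / (1 * 5040)
= 8


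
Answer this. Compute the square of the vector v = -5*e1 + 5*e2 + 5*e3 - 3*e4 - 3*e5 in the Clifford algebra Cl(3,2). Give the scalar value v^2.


v^2 = sum of c_i^2 * e_i^2
Positive signature terms (e_i^2 = +1): (-5)^2 + 5^2 + 5^2 = 75
Negative signature terms (e_j^2 = -1): (-3)^2 + (-3)^2 = 18
v^2 = 75 - 18 = 57


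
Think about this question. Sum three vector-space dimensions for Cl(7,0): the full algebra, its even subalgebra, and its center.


n = 7 + 0 = 7
Total dim = 2^7 = 128
Even subalgebra dim = 2^6 = 64
n is odd, so center dim = 2
Sum = 128 + 64 + 2 = 194


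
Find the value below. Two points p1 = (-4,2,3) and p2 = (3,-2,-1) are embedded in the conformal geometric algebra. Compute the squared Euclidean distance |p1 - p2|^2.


p1 - p2 = (-7, 4, 4)
|p1 - p2|^2 = (-7)^2 + 4^2 + 4^2
= 49 + 16 + 16
= 81


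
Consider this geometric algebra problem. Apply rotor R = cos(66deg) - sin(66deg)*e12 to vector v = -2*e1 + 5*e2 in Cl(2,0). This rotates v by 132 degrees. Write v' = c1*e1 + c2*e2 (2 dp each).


Rotor R = cos(66deg) - sin(66deg)*e12
Rotation angle theta = 2 * 66 = 132 degrees
v' = R*v*~R rotates v by theta.
cos(132deg) = -0.6691, sin(132deg) = 0.7431
v'_1 = -2*cos(132deg) - 5*sin(132deg)
= -2*(-0.6691) - 5*0.7431
= -2.38
v'_2 = -2*sin(132deg) + 5*cos(132deg)
= -2*0.7431 + 5*(-0.6691)
= -4.83
v' = -2.38*e1 - 4.83*e2


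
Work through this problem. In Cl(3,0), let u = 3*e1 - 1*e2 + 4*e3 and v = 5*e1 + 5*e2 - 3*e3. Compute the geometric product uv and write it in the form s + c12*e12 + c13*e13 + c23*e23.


In Cl(3,0): e_i^2 = 1, e_ie_j = -e_je_i for i != j.
Scalar part = u . v = 3*5 + (-1)*5 + 4*(-3)
= 15 + (-5) + (-12) = -2
e12 coeff = 3*5 - (-1)*5 = 15 - (-5) = 20
e13 coeff = 3*(-3) - 4*5 = -9 - 20 = -29
e23 coeff = (-1)*(-3) - 4*5 = 3 - 20 = -17
uv = -2 + 20*e12 - 29*e13 - 17*e23


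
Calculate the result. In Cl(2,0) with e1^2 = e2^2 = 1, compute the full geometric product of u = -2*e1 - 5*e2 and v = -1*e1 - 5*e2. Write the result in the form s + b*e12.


Expand: (-2*e1 - 5*e2)(-1*e1 - 5*e2)
= (-2)*(-1)*e1e1 + (-2)*(-5)*e1e2 + (-5)*(-1)*e2e1 + (-5)*(-5)*e2e2
Using e1^2 = e2^2 = 1, e2e1 = -e1e2:
Scalar part s = (-2)*(-1) + (-5)*(-5) = 2 + 25 = 27
Bivector part b = (-2)*(-5) - (-5)*(-1) = 10 - 5 = 5
uv = 27 + 5*e12


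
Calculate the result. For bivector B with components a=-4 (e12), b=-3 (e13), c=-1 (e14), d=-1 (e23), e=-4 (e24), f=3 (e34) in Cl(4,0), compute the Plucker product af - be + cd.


Plucker relation: af - be + cd
a*f = (-4)*3 = -12
b*e = (-3)*(-4) = 12
c*d = (-1)*(-1) = 1
af - be + cd = -12 - 12 + 1
= -23


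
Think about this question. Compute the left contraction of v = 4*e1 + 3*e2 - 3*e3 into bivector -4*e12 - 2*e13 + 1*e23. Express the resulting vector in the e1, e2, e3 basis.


Left contraction v _| B = <vB>_1 (grade-1 part of the geometric product vB).
Using e1_|e12 = e2, e2_|e12 = -e1, e1_|e13 = e3, e3_|e13 = -e1, e2_|e23 = e3, e3_|e23 = -e2:
e1 coeff: -v2*b12 - v3*b13 = -(3)*(-4) - (-3)*(-2) = 6
e2 coeff: v1*b12 - v3*b23 = (4)*(-4) - (-3)*(1) = -13
e3 coeff: v1*b13 + v2*b23 = (4)*(-2) + (3)*(1) = -5
v _| B = 6*e1 - 13*e2 - 5*e3


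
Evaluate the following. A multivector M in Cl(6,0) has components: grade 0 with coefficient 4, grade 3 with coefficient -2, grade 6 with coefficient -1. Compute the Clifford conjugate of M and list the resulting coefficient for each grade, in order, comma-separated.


Clifford conjugate sign for grade k: (-1)^(k(k+1)/2)
Grade 0: (-1)^(0*1/2) = (-1)^0 = 1, coeff 4 -> 4
Grade 3: (-1)^(3*4/2) = (-1)^6 = 1, coeff -2 -> -2
Grade 6: (-1)^(6*7/2) = (-1)^21 = -1, coeff -1 -> 1
Conjugated coefficients: 4, -2, 1


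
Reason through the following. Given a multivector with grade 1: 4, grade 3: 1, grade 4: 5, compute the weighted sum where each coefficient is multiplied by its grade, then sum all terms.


Grade-weighted sum = sum of grade_k * coefficient_k
1*4 = 4
3*1 = 3
4*5 = 20
Total = 4 + 3 + 20 = 27


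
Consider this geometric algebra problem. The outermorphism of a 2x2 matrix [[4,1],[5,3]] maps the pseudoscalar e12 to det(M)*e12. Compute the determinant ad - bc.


The outermorphism of a linear map f sends e1^e2 to f(e1)^f(e2).
f(e1) = 4*e1 + 5*e2
f(e2) = 1*e1 + 3*e2
f(e1) ^ f(e2) = (4*e1 + 5*e2) ^ (1*e1 + 3*e2)
= 4*3*e12 + 5*1*e21
= (12 - 5)*e12
= 7*e12
Coefficient = 7


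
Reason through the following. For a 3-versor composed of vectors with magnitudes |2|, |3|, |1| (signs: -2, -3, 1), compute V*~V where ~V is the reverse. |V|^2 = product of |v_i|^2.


Each vector v_i has |v_i|^2 = s_i^2
Squared scales: (-2)^2 = 4, (-3)^2 = 9, 1^2 = 1
|V|^2 = 4 * 9 * 1
= 36


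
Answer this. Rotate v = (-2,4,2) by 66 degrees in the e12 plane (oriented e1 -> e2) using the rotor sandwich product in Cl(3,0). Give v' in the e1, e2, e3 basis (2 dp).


Rotor R = cos(33deg) - sin(33deg)*e12
Rotation angle theta = 2 * 33 = 66 degrees in the e12 plane (e1 -> e2).
The component perpendicular to the plane (e3) is invariant: v'_3 = v3 = 2.00
cos(66deg) = 0.4067, sin(66deg) = 0.9135
v'_1 = v1*cos(theta) - v2*sin(theta) = -2*0.4067 - 4*0.9135 = -4.47
v'_2 = v1*sin(theta) + v2*cos(theta) = -2*0.9135 + 4*0.4067 = -0.20
v' = -4.47*e1 - 0.20*e2 + 2.00*e3


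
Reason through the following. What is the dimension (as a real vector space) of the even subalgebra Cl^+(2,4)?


Even subalgebra dimension = 2^(n-1)
n = 2 + 4 = 6
2^(6 - 1) = 2^5 = 32
Verification: sum of C(6,k) for even k = 1 + 15 + 15 + 1 = 32
Result = 32


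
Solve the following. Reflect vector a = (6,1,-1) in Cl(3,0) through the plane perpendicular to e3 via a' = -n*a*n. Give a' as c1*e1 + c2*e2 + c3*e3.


Reflection formula: a' = -n*a*n, with n = e3 (unit vector, n^2 = 1).
For reflection through hyperplane perp to e3:
The component along e3 flips sign, others stay.
a = (6, 1, -1)
a' = (6, 1, 1)
a' = 6*e1 + 1*e2 + 1*e3


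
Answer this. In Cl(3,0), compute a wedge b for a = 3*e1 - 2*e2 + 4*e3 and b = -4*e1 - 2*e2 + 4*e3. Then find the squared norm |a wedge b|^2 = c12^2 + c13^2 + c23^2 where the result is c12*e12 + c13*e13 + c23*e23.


a wedge b = (a1*b2 - a2*b1)*e12 + (a1*b3 - a3*b1)*e13 + (a2*b3 - a3*b2)*e23
e12 coeff: 3*(-2) - (-2)*(-4) = -6 - 8 = -14
e13 coeff: 3*4 - 4*(-4) = 12 - (-16) = 28
e23 coeff: (-2)*4 - 4*(-2) = -8 - (-8) = 0
|a wedge b|^2 = (-14)^2 + 28^2 + 0^2
= 196 + 784 + 0
= 980


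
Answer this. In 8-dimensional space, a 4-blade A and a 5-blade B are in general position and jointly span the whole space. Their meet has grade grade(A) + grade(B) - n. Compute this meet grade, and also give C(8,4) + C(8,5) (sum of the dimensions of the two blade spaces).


Meet grade = grade(A) + grade(B) - n
= 4 + 5 - 8 = 1
C(8,4) = 70
C(8,5) = 56
dim_A + dim_B = 70 + 56 = 126


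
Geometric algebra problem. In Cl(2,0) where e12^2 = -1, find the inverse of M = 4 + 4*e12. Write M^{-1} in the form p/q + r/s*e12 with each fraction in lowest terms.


M = 4 + 4*e12, where e12^2 = -1.
Since M commutes with its reverse ~M = a - b*e12, M * ~M = a^2 - b^2*e12^2 = a^2 + b^2.
So M^{-1} = ~M / (a^2 + b^2) = (a - b*e12)/(a^2 + b^2).
a^2 + b^2 = 16 + 16 = 32
Scalar part = 4/32 = 1/8
Bivector coeff = -4/32 = -1/8
M^{-1} = 1/8 - 1/8*e12


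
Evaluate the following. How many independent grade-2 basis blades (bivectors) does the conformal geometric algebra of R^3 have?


The conformal model of R^3 uses Cl(4,1) with m = 3 + 2 = 5 generators.
Number of grade-2 blades = C(m, 2) = C(5, 2)
= 5*4/2 = 10


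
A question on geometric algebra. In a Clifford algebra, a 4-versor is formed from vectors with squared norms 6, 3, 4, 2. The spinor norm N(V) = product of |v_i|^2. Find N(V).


Spinor norm N(V) = |v1|^2 * |v2|^2 * ... * |v4|^2
= 6 * 3 * 4 * 2
Running product: 6, 18, 72, 144
N(V) = 144


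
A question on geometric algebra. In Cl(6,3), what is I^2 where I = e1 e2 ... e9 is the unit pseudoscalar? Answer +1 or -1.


The pseudoscalar I = e1...e_n (product of all n generators) of Cl(p,q) satisfies I^2 = (-1)^(q + n(n-1)/2).
p = 6, q = 3, n = p + q = 9
n(n-1)/2 = 9 * 8 / 2 = 36
Exponent = q + n(n-1)/2 = 3 + 36 = 39
I^2 = (-1)^39 = -1


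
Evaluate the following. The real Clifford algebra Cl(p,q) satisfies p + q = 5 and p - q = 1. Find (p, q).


We need p + q = 5 and p - q = 1.
Adding: 2p = 5 + 1 = 6, so p = 3.
Then q = 5 - 3 = 2.
(p, q) = (3, 2)


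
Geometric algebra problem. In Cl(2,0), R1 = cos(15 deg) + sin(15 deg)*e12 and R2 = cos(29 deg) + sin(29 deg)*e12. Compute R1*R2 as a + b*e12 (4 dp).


Same-plane rotors commute and their half-angles add:
R1*R2 = cos(a1 + a2) + sin(a1 + a2)*e12.
a1 + a2 = 15 + 29 = 44 deg
cos(44 deg) = 0.7193
sin(44 deg) = 0.6947
R1*R2 = 0.7193 + 0.6947*e12


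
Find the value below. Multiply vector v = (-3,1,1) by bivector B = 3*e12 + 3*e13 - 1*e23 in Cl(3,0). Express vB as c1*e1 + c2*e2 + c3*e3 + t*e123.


vB has grade-1 (vector) and grade-3 (trivector) parts: vB = (v _| B) + (v ^ B).
Vector part <vB>_1:
  e1: -v2*b12 - v3*b13 = -(1)*(3) - (1)*(3) = -6
  e2: v1*b12 - v3*b23 = (-3)*(3) - (1)*(-1) = -8
  e3: v1*b13 + v2*b23 = (-3)*(3) + (1)*(-1) = -10
Trivector part <vB>_3:
  e123: v1*b23 - v2*b13 + v3*b12 = (-3)*(-1) - (1)*(3) + (1)*(3) = 3
vB = -6*e1 - 8*e2 - 10*e3 + 3*e123


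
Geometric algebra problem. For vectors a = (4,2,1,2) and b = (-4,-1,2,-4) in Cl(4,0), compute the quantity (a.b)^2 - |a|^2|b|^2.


a . b = 4*(-4) + 2*(-1) + 1*2 + 2*(-4)
= -16 + (-2) + 2 + (-8) = -24
|a|^2 = 4^2 + 2^2 + 1^2 + 2^2 = 25
|b|^2 = (-4)^2 + (-1)^2 + 2^2 + (-4)^2 = 37
(a.b)^2 = (-24)^2 = 576
|a|^2 * |b|^2 = 25 * 37 = 925
Result = 576 - 925 = -349


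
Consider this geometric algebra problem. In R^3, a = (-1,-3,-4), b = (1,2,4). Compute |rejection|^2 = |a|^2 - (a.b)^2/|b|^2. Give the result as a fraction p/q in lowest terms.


|a|^2 = (-1)^2 + (-3)^2 + (-4)^2 = 26
|b|^2 = 1^2 + 2^2 + 4^2 = 21
a . b = (-1)*1 + (-3)*2 + (-4)*4 = -23
(a.b)^2 = (-23)^2 = 529
|rej|^2 = 26 - 529/21
= (546 - 529)/21
= 17/21
In lowest terms: 17/21


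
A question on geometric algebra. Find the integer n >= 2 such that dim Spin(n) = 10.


dim Spin(n) = dim so(n) = n(n-1)/2.
Solve n(n-1)/2 = 10, i.e. n^2 - n - 20 = 0.
Discriminant = 1 + 8*10 = 81
n = (1 + sqrt(81))/2 = (1 + 9)/2 = 5


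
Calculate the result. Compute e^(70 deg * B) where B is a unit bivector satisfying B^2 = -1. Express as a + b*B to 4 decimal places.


For a unit bivector B with B^2 = -1, the exponential series gives
e^(theta*B) = cos(theta) + sin(theta)*B (the GA analogue of Euler's formula).
theta = 70 degrees = 1.22173 rad
cos(70 deg) = 0.3420
sin(70 deg) = 0.9397
exp(theta*B) = 0.3420 + 0.9397*B


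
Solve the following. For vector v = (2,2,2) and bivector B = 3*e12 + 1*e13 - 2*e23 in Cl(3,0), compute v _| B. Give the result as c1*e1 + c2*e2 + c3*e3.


Left contraction v _| B = <vB>_1 (grade-1 part of the geometric product vB).
Using e1_|e12 = e2, e2_|e12 = -e1, e1_|e13 = e3, e3_|e13 = -e1, e2_|e23 = e3, e3_|e23 = -e2:
e1 coeff: -v2*b12 - v3*b13 = -(2)*(3) - (2)*(1) = -8
e2 coeff: v1*b12 - v3*b23 = (2)*(3) - (2)*(-2) = 10
e3 coeff: v1*b13 + v2*b23 = (2)*(1) + (2)*(-2) = -2
v _| B = -8*e1 + 10*e2 - 2*e3


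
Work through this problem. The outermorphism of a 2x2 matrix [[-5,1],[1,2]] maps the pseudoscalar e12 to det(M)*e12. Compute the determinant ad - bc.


The outermorphism of a linear map f sends e1^e2 to f(e1)^f(e2).
f(e1) = -5*e1 + 1*e2
f(e2) = 1*e1 + 2*e2
f(e1) ^ f(e2) = (-5*e1 + 1*e2) ^ (1*e1 + 2*e2)
= (-5)*2*e12 + 1*1*e21
= (-10 - 1)*e12
= -11*e12
Coefficient = -11


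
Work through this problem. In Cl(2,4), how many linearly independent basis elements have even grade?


Even subalgebra dimension = 2^(n-1)
n = 2 + 4 = 6
2^(6 - 1) = 2^5 = 32
Verification: sum of C(6,k) for even k = 1 + 15 + 15 + 1 = 32
Result = 32


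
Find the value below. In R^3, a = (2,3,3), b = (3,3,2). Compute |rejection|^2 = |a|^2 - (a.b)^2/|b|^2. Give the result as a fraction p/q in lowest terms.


|a|^2 = 2^2 + 3^2 + 3^2 = 22
|b|^2 = 3^2 + 3^2 + 2^2 = 22
a . b = 2*3 + 3*3 + 3*2 = 21
(a.b)^2 = 21^2 = 441
|rej|^2 = 22 - 441/22
= (484 - 441)/22
= 43/22
In lowest terms: 43/22


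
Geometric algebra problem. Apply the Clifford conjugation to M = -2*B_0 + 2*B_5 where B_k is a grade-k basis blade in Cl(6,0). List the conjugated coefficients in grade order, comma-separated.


Clifford conjugate sign for grade k: (-1)^(k(k+1)/2)
Grade 0: (-1)^(0*1/2) = (-1)^0 = 1, coeff -2 -> -2
Grade 5: (-1)^(5*6/2) = (-1)^15 = -1, coeff 2 -> -2
Conjugated coefficients: -2, -2


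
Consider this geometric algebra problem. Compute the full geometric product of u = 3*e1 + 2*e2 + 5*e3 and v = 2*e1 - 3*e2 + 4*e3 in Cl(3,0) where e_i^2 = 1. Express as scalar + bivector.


In Cl(3,0): e_i^2 = 1, e_ie_j = -e_je_i for i != j.
Scalar part = u . v = 3*2 + 2*(-3) + 5*4
= 6 + (-6) + 20 = 20
e12 coeff = 3*(-3) - 2*2 = -9 - 4 = -13
e13 coeff = 3*4 - 5*2 = 12 - 10 = 2
e23 coeff = 2*4 - 5*(-3) = 8 - (-15) = 23
uv = 20 - 13*e12 + 2*e13 + 23*e23


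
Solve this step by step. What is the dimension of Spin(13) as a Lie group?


Spin(n) double-covers SO(n); both have Lie algebra so(n) of dimension n(n-1)/2.
n = 13
n(n-1) = 13 * 12 = 156
dim Spin(13) = 156/2 = 78


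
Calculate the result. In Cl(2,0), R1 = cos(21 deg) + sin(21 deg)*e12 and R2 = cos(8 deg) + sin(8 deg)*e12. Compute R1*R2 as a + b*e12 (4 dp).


Same-plane rotors commute and their half-angles add:
R1*R2 = cos(a1 + a2) + sin(a1 + a2)*e12.
a1 + a2 = 21 + 8 = 29 deg
cos(29 deg) = 0.8746
sin(29 deg) = 0.4848
R1*R2 = 0.8746 + 0.4848*e12


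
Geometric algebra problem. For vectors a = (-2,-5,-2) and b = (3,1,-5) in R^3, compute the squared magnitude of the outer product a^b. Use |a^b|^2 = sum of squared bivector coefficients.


a wedge b = (a1*b2 - a2*b1)*e12 + (a1*b3 - a3*b1)*e13 + (a2*b3 - a3*b2)*e23
e12 coeff: (-2)*1 - (-5)*3 = -2 - (-15) = 13
e13 coeff: (-2)*(-5) - (-2)*3 = 10 - (-6) = 16
e23 coeff: (-5)*(-5) - (-2)*1 = 25 - (-2) = 27
|a wedge b|^2 = 13^2 + 16^2 + 27^2
= 169 + 256 + 729
= 1154


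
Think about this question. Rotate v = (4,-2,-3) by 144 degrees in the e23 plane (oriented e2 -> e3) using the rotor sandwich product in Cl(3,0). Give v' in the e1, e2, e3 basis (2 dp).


Rotor R = cos(72deg) - sin(72deg)*e23
Rotation angle theta = 2 * 72 = 144 degrees in the e23 plane (e2 -> e3).
The component perpendicular to the plane (e1) is invariant: v'_1 = v1 = 4.00
cos(144deg) = -0.8090, sin(144deg) = 0.5878
v'_2 = v2*cos(theta) - v3*sin(theta) = -2*(-0.8090) - (-3)*0.5878 = 3.38
v'_3 = v2*sin(theta) + v3*cos(theta) = -2*0.5878 + (-3)*(-0.8090) = 1.25
v' = 4.00*e1 + 3.38*e2 + 1.25*e3


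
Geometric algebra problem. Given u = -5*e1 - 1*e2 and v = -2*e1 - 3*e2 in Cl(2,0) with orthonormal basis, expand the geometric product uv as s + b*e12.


Expand: (-5*e1 - 1*e2)(-2*e1 - 3*e2)
= (-5)*(-2)*e1e1 + (-5)*(-3)*e1e2 + (-1)*(-2)*e2e1 + (-1)*(-3)*e2e2
Using e1^2 = e2^2 = 1, e2e1 = -e1e2:
Scalar part s = (-5)*(-2) + (-1)*(-3) = 10 + 3 = 13
Bivector part b = (-5)*(-3) - (-1)*(-2) = 15 - 2 = 13
uv = 13 + 13*e12


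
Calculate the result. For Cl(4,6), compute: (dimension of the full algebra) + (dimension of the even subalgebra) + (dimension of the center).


n = 4 + 6 = 10
Total dim = 2^10 = 1024
Even subalgebra dim = 2^9 = 512
n is even, so center dim = 1
Sum = 1024 + 512 + 1 = 1537


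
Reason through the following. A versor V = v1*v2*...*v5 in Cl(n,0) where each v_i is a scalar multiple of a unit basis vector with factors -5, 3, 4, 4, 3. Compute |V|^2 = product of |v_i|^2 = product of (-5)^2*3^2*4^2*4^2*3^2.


Each vector v_i has |v_i|^2 = s_i^2
Squared scales: (-5)^2 = 25, 3^2 = 9, 4^2 = 16, 4^2 = 16, 3^2 = 9
|V|^2 = 25 * 9 * 16 * 16 * 9
= 518400


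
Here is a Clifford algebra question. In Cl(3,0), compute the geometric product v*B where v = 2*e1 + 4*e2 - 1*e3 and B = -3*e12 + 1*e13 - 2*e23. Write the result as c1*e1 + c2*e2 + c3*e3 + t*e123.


vB has grade-1 (vector) and grade-3 (trivector) parts: vB = (v _| B) + (v ^ B).
Vector part <vB>_1:
  e1: -v2*b12 - v3*b13 = -(4)*(-3) - (-1)*(1) = 13
  e2: v1*b12 - v3*b23 = (2)*(-3) - (-1)*(-2) = -8
  e3: v1*b13 + v2*b23 = (2)*(1) + (4)*(-2) = -6
Trivector part <vB>_3:
  e123: v1*b23 - v2*b13 + v3*b12 = (2)*(-2) - (4)*(1) + (-1)*(-3) = -5
vB = 13*e1 - 8*e2 - 6*e3 - 5*e123


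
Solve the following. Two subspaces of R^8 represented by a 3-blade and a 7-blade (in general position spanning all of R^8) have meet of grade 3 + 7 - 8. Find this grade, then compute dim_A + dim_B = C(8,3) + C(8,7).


Meet grade = grade(A) + grade(B) - n
= 3 + 7 - 8 = 2
C(8,3) = 56
C(8,7) = 8
dim_A + dim_B = 56 + 8 = 64


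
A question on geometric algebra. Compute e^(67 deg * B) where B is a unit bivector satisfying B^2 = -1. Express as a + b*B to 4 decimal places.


For a unit bivector B with B^2 = -1, the exponential series gives
e^(theta*B) = cos(theta) + sin(theta)*B (the GA analogue of Euler's formula).
theta = 67 degrees = 1.169371 rad
cos(67 deg) = 0.3907
sin(67 deg) = 0.9205
exp(theta*B) = 0.3907 + 0.9205*B


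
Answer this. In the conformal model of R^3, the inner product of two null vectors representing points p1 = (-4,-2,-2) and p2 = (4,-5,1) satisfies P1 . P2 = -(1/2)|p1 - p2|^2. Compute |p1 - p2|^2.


p1 - p2 = (-8, 3, -3)
|p1 - p2|^2 = (-8)^2 + 3^2 + (-3)^2
= 64 + 9 + 9
= 82


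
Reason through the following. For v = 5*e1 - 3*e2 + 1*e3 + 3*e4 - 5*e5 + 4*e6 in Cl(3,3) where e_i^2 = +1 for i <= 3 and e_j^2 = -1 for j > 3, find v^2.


v^2 = sum of c_i^2 * e_i^2
Positive signature terms (e_i^2 = +1): 5^2 + (-3)^2 + 1^2 = 35
Negative signature terms (e_j^2 = -1): 3^2 + (-5)^2 + 4^2 = 50
v^2 = 35 - 50 = -15


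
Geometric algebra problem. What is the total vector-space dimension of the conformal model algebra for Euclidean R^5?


The conformal model of R^5 uses Cl(6,1): the 5 Euclidean generators plus two extra orthogonal generators e+ (e+^2 = +1) and e- (e-^2 = -1), from which the null vectors e0, einf are built.
Number of generators m = 5 + 2 = 7.
dim Cl(p,q) = 2^m = 2^7 = 128


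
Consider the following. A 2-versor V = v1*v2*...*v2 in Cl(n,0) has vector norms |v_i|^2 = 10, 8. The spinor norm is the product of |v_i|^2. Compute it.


Spinor norm N(V) = |v1|^2 * |v2|^2 * ... * |v2|^2
= 10 * 8
Running product: 10, 80
N(V) = 80


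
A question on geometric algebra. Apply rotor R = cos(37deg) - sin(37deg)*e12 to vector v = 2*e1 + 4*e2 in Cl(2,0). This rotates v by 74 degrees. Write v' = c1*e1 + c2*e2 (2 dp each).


Rotor R = cos(37deg) - sin(37deg)*e12
Rotation angle theta = 2 * 37 = 74 degrees
v' = R*v*~R rotates v by theta.
cos(74deg) = 0.2756, sin(74deg) = 0.9613
v'_1 = 2*cos(74deg) - 4*sin(74deg)
= 2*0.2756 - 4*0.9613
= -3.29
v'_2 = 2*sin(74deg) + 4*cos(74deg)
= 2*0.9613 + 4*0.2756
= 3.03
v' = -3.29*e1 + 3.03*e2


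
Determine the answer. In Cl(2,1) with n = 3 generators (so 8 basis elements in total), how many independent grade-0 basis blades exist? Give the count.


Number of grade-k basis blades in Cl(p,q) with n = p + q is C(n, k).
n = 2 + 1 = 3
C(3, 0) = 3! / (0! * 3!)
= 6 / (1 * 6)
= 1


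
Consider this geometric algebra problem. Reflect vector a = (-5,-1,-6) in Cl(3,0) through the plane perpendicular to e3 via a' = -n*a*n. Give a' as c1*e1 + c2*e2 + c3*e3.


Reflection formula: a' = -n*a*n, with n = e3 (unit vector, n^2 = 1).
For reflection through hyperplane perp to e3:
The component along e3 flips sign, others stay.
a = (-5, -1, -6)
a' = (-5, -1, 6)
a' = -5*e1 - 1*e2 + 6*e3


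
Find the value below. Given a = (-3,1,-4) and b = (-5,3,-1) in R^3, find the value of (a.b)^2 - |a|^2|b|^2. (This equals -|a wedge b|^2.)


a . b = (-3)*(-5) + 1*3 + (-4)*(-1)
= 15 + 3 + 4 = 22
|a|^2 = (-3)^2 + 1^2 + (-4)^2 = 26
|b|^2 = (-5)^2 + 3^2 + (-1)^2 = 35
(a.b)^2 = 22^2 = 484
|a|^2 * |b|^2 = 26 * 35 = 910
Result = 484 - 910 = -426


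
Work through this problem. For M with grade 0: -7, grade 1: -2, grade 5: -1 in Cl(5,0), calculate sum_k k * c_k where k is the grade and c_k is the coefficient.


Grade-weighted sum = sum of grade_k * coefficient_k
0*(-7) = 0
1*(-2) = -2
5*(-1) = -5
Total = 0 + (-2) + (-5) = -7


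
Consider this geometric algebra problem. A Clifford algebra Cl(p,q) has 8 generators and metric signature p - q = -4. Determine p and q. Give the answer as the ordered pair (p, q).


We need p + q = 8 and p - q = -4.
Adding: 2p = 8 + (-4) = 4, so p = 2.
Then q = 8 - 2 = 6.
(p, q) = (2, 6)


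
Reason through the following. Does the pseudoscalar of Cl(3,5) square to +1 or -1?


The pseudoscalar I = e1...e_n (product of all n generators) of Cl(p,q) satisfies I^2 = (-1)^(q + n(n-1)/2).
p = 3, q = 5, n = p + q = 8
n(n-1)/2 = 8 * 7 / 2 = 28
Exponent = q + n(n-1)/2 = 5 + 28 = 33
I^2 = (-1)^33 = -1


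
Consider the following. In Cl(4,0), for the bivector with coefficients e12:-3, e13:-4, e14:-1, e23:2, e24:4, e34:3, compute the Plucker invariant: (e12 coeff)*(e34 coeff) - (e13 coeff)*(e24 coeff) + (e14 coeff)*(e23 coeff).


Plucker relation: af - be + cd
a*f = (-3)*3 = -9
b*e = (-4)*4 = -16
c*d = (-1)*2 = -2
af - be + cd = -9 - (-16) + (-2)
= 5


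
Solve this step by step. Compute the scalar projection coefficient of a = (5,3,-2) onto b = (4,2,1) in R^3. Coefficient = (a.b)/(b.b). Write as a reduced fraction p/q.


Projection coefficient = (a . b) / (b . b)
a . b = 5*4 + 3*2 + (-2)*1
= 20 + 6 + (-2) = 24
b . b = 4^2 + 2^2 + 1^2
= 16 + 4 + 1 = 21
Coefficient = 24/21
In lowest terms: 8/7


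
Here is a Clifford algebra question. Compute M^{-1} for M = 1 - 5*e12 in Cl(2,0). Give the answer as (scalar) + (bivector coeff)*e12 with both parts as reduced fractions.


M = 1 - 5*e12, where e12^2 = -1.
Since M commutes with its reverse ~M = a - b*e12, M * ~M = a^2 - b^2*e12^2 = a^2 + b^2.
So M^{-1} = ~M / (a^2 + b^2) = (a - b*e12)/(a^2 + b^2).
a^2 + b^2 = 1 + 25 = 26
Scalar part = 1/26 = 1/26
Bivector coeff = 5/26 = 5/26
M^{-1} = 1/26 + 5/26*e12


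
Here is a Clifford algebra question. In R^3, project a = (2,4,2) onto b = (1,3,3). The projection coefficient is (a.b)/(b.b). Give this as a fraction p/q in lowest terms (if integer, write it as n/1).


Projection coefficient = (a . b) / (b . b)
a . b = 2*1 + 4*3 + 2*3
= 2 + 12 + 6 = 20
b . b = 1^2 + 3^2 + 3^2
= 1 + 9 + 9 = 19
Coefficient = 20/19
In lowest terms: 20/19


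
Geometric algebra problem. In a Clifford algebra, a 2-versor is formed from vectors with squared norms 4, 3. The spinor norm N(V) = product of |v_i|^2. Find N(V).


Spinor norm N(V) = |v1|^2 * |v2|^2 * ... * |v2|^2
= 4 * 3
Running product: 4, 12
N(V) = 12


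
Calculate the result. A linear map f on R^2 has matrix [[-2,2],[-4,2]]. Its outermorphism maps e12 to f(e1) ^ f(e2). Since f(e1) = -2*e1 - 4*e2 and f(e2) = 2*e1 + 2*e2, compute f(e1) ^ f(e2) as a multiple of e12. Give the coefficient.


The outermorphism of a linear map f sends e1^e2 to f(e1)^f(e2).
f(e1) = -2*e1 - 4*e2
f(e2) = 2*e1 + 2*e2
f(e1) ^ f(e2) = (-2*e1 - 4*e2) ^ (2*e1 + 2*e2)
= (-2)*2*e12 + (-4)*2*e21
= (-4 - (-8))*e12
= 4*e12
Coefficient = 4


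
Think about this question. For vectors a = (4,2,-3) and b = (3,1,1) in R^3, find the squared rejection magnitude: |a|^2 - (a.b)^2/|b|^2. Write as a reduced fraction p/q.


|a|^2 = 4^2 + 2^2 + (-3)^2 = 29
|b|^2 = 3^2 + 1^2 + 1^2 = 11
a . b = 4*3 + 2*1 + (-3)*1 = 11
(a.b)^2 = 11^2 = 121
|rej|^2 = 29 - 121/11
= (319 - 121)/11
= 198/11
In lowest terms: 18/1


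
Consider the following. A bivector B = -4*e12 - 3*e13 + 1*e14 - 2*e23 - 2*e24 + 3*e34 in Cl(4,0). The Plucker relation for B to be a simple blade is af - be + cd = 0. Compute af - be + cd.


Plucker relation: af - be + cd
a*f = (-4)*3 = -12
b*e = (-3)*(-2) = 6
c*d = 1*(-2) = -2
af - be + cd = -12 - 6 + (-2)
= -20


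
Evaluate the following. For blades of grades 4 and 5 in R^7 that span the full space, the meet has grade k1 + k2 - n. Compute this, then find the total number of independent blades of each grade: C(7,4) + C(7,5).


Meet grade = grade(A) + grade(B) - n
= 4 + 5 - 7 = 2
C(7,4) = 35
C(7,5) = 21
dim_A + dim_B = 35 + 21 = 56


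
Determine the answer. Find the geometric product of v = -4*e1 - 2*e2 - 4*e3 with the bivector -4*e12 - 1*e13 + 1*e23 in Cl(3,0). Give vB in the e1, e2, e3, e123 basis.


vB has grade-1 (vector) and grade-3 (trivector) parts: vB = (v _| B) + (v ^ B).
Vector part <vB>_1:
  e1: -v2*b12 - v3*b13 = -(-2)*(-4) - (-4)*(-1) = -12
  e2: v1*b12 - v3*b23 = (-4)*(-4) - (-4)*(1) = 20
  e3: v1*b13 + v2*b23 = (-4)*(-1) + (-2)*(1) = 2
Trivector part <vB>_3:
  e123: v1*b23 - v2*b13 + v3*b12 = (-4)*(1) - (-2)*(-1) + (-4)*(-4) = 10
vB = -12*e1 + 20*e2 + 2*e3 + 10*e123


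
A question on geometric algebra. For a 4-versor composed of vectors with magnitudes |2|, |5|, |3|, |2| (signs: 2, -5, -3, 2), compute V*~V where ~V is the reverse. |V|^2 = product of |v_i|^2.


Each vector v_i has |v_i|^2 = s_i^2
Squared scales: 2^2 = 4, (-5)^2 = 25, (-3)^2 = 9, 2^2 = 4
|V|^2 = 4 * 25 * 9 * 4
= 3600


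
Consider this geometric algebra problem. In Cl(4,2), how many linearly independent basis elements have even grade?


Even subalgebra dimension = 2^(n-1)
n = 4 + 2 = 6
2^(6 - 1) = 2^5 = 32
Verification: sum of C(6,k) for even k = 1 + 15 + 15 + 1 = 32
Result = 32


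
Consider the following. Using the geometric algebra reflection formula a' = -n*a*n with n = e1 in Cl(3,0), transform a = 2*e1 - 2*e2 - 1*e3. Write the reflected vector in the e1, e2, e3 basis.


Reflection formula: a' = -n*a*n, with n = e1 (unit vector, n^2 = 1).
For reflection through hyperplane perp to e1:
The component along e1 flips sign, others stay.
a = (2, -2, -1)
a' = (-2, -2, -1)
a' = -2*e1 - 2*e2 - 1*e3


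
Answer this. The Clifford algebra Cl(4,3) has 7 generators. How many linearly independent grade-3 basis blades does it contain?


Number of grade-k basis blades in Cl(p,q) with n = p + q is C(n, k).
n = 4 + 3 = 7
C(7, 3) = 7! / (3! * 4!)
= 5040 / (6 * 24)
= 35


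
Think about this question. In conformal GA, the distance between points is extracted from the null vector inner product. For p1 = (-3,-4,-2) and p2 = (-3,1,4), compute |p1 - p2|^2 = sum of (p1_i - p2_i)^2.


p1 - p2 = (0, -5, -6)
|p1 - p2|^2 = 0^2 + (-5)^2 + (-6)^2
= 0 + 25 + 36
= 61


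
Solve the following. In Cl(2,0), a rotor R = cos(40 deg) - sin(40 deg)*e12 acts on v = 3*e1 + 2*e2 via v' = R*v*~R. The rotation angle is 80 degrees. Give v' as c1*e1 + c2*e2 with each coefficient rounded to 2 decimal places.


Rotor R = cos(40deg) - sin(40deg)*e12
Rotation angle theta = 2 * 40 = 80 degrees
v' = R*v*~R rotates v by theta.
cos(80deg) = 0.1736, sin(80deg) = 0.9848
v'_1 = 3*cos(80deg) - 2*sin(80deg)
= 3*0.1736 - 2*0.9848
= -1.45
v'_2 = 3*sin(80deg) + 2*cos(80deg)
= 3*0.9848 + 2*0.1736
= 3.30
v' = -1.45*e1 + 3.30*e2


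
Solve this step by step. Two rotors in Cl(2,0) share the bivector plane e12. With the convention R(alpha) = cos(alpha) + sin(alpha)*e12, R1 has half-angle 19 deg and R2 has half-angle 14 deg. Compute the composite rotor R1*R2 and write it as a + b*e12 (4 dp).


Same-plane rotors commute and their half-angles add:
R1*R2 = cos(a1 + a2) + sin(a1 + a2)*e12.
a1 + a2 = 19 + 14 = 33 deg
cos(33 deg) = 0.8387
sin(33 deg) = 0.5446
R1*R2 = 0.8387 + 0.5446*e12


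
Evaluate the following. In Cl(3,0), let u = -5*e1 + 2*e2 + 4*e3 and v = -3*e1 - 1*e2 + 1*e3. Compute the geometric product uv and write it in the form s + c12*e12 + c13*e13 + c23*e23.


In Cl(3,0): e_i^2 = 1, e_ie_j = -e_je_i for i != j.
Scalar part = u . v = (-5)*(-3) + 2*(-1) + 4*1
= 15 + (-2) + 4 = 17
e12 coeff = (-5)*(-1) - 2*(-3) = 5 - (-6) = 11
e13 coeff = (-5)*1 - 4*(-3) = -5 - (-12) = 7
e23 coeff = 2*1 - 4*(-1) = 2 - (-4) = 6
uv = 17 + 11*e12 + 7*e13 + 6*e23
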